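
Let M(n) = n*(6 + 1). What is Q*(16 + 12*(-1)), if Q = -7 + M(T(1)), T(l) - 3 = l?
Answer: 84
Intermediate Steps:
T(l) = 3 + l
M(n) = 7*n (M(n) = n*7 = 7*n)
Q = 21 (Q = -7 + 7*(3 + 1) = -7 + 7*4 = -7 + 28 = 21)
Q*(16 + 12*(-1)) = 21*(16 + 12*(-1)) = 21*(16 - 12) = 21*4 = 84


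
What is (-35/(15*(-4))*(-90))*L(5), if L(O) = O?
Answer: -525/2 ≈ -262.50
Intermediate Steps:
(-35/(15*(-4))*(-90))*L(5) = (-35/(15*(-4))*(-90))*5 = (-35/(-60)*(-90))*5 = (-35*(-1/60)*(-90))*5 = ((7/12)*(-90))*5 = -105/2*5 = -525/2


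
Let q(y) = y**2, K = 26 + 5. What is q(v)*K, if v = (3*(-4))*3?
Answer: 40176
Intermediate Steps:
v = -36 (v = -12*3 = -36)
K = 31
q(v)*K = (-36)**2*31 = 1296*31 = 40176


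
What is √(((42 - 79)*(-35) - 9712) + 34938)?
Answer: √26521 ≈ 162.85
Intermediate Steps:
√(((42 - 79)*(-35) - 9712) + 34938) = √((-37*(-35) - 9712) + 34938) = √((1295 - 9712) + 34938) = √(-8417 + 34938) = √26521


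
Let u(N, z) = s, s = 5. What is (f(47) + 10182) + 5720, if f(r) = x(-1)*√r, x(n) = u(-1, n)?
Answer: 15902 + 5*√47 ≈ 15936.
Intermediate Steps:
u(N, z) = 5
x(n) = 5
f(r) = 5*√r
(f(47) + 10182) + 5720 = (5*√47 + 10182) + 5720 = (10182 + 5*√47) + 5720 = 15902 + 5*√47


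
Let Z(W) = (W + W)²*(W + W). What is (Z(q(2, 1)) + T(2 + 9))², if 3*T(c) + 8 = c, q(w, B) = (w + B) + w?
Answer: 1002001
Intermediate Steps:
q(w, B) = B + 2*w (q(w, B) = (B + w) + w = B + 2*w)
T(c) = -8/3 + c/3
Z(W) = 8*W³ (Z(W) = (2*W)²*(2*W) = (4*W²)*(2*W) = 8*W³)
(Z(q(2, 1)) + T(2 + 9))² = (8*(1 + 2*2)³ + (-8/3 + (2 + 9)/3))² = (8*(1 + 4)³ + (-8/3 + (⅓)*11))² = (8*5³ + (-8/3 + 11/3))² = (8*125 + 1)² = (1000 + 1)² = 1001² = 1002001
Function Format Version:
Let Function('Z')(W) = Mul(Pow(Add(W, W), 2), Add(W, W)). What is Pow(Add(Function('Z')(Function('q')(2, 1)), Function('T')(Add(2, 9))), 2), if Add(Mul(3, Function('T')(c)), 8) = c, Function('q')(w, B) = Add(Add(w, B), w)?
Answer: 1002001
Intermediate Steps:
Function('q')(w, B) = Add(B, Mul(2, w)) (Function('q')(w, B) = Add(Add(B, w), w) = Add(B, Mul(2, w)))
Function('T')(c) = Add(Rational(-8, 3), Mul(Rational(1, 3), c))
Function('Z')(W) = Mul(8, Pow(W, 3)) (Function('Z')(W) = Mul(Pow(Mul(2, W), 2), Mul(2, W)) = Mul(Mul(4, Pow(W, 2)), Mul(2, W)) = Mul(8, Pow(W, 3)))
Pow(Add(Function('Z')(Function('q')(2, 1)), Function('T')(Add(2, 9))), 2) = Pow(Add(Mul(8, Pow(Add(1, Mul(2, 2)), 3)), Add(Rational(-8, 3), Mul(Rational(1, 3), Add(2, 9)))), 2) = Pow(Add(Mul(8, Pow(Add(1, 4), 3)), Add(Rational(-8, 3), Mul(Rational(1, 3), 11))), 2) = Pow(Add(Mul(8, Pow(5, 3)), Add(Rational(-8, 3), Rational(11, 3))), 2) = Pow(Add(Mul(8, 125), 1), 2) = Pow(Add(1000, 1), 2) = Pow(1001, 2) = 1002001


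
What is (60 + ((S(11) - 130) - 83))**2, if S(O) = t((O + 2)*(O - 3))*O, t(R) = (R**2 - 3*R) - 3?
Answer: 13307468164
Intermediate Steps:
t(R) = -3 + R**2 - 3*R
S(O) = O*(-3 + (-3 + O)**2*(2 + O)**2 - 3*(-3 + O)*(2 + O)) (S(O) = (-3 + ((O + 2)*(O - 3))**2 - 3*(O + 2)*(O - 3))*O = (-3 + ((2 + O)*(-3 + O))**2 - 3*(2 + O)*(-3 + O))*O = (-3 + ((-3 + O)*(2 + O))**2 - 3*(-3 + O)*(2 + O))*O = (-3 + (-3 + O)**2*(2 + O)**2 - 3*(-3 + O)*(2 + O))*O = O*(-3 + (-3 + O)**2*(2 + O)**2 - 3*(-3 + O)*(2 + O)))
(60 + ((S(11) - 130) - 83))**2 = (60 + ((11*(51 + 11**4 - 14*11**2 - 2*11**3 + 15*11) - 130) - 83))**2 = (60 + ((11*(51 + 14641 - 14*121 - 2*1331 + 165) - 130) - 83))**2 = (60 + ((11*(51 + 14641 - 1694 - 2662 + 165) - 130) - 83))**2 = (60 + ((11*10501 - 130) - 83))**2 = (60 + ((115511 - 130) - 83))**2 = (60 + (115381 - 83))**2 = (60 + 115298)**2 = 115358**2 = 13307468164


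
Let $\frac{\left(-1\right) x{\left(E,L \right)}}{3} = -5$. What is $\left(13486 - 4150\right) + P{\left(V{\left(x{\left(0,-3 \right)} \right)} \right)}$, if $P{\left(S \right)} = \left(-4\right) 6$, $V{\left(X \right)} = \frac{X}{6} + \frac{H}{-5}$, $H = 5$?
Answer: $9312$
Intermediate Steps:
$x{\left(E,L \right)} = 15$ ($x{\left(E,L \right)} = \left(-3\right) \left(-5\right) = 15$)
$V{\left(X \right)} = -1 + \frac{X}{6}$ ($V{\left(X \right)} = \frac{X}{6} + \frac{5}{-5} = X \frac{1}{6} + 5 \left(- \frac{1}{5}\right) = \frac{X}{6} - 1 = -1 + \frac{X}{6}$)
$P{\left(S \right)} = -24$
$\left(13486 - 4150\right) + P{\left(V{\left(x{\left(0,-3 \right)} \right)} \right)} = \left(13486 - 4150\right) - 24 = 9336 - 24 = 9312$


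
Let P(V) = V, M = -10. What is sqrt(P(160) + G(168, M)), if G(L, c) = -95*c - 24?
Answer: sqrt(1086) ≈ 32.955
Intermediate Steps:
G(L, c) = -24 - 95*c
sqrt(P(160) + G(168, M)) = sqrt(160 + (-24 - 95*(-10))) = sqrt(160 + (-24 + 950)) = sqrt(160 + 926) = sqrt(1086)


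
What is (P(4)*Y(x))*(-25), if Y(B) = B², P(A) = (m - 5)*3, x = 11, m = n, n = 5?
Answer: 0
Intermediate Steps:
m = 5
P(A) = 0 (P(A) = (5 - 5)*3 = 0*3 = 0)
(P(4)*Y(x))*(-25) = (0*11²)*(-25) = (0*121)*(-25) = 0*(-25) = 0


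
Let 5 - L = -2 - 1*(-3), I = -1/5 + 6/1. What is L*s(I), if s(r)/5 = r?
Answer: 116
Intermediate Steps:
I = 29/5 (I = -1*⅕ + 6*1 = -⅕ + 6 = 29/5 ≈ 5.8000)
s(r) = 5*r
L = 4 (L = 5 - (-2 - 1*(-3)) = 5 - (-2 + 3) = 5 - 1*1 = 5 - 1 = 4)
L*s(I) = 4*(5*(29/5)) = 4*29 = 116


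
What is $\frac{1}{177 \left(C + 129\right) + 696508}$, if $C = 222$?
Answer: $\frac{1}{758635} \approx 1.3182 \cdot 10^{-6}$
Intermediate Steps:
$\frac{1}{177 \left(C + 129\right) + 696508} = \frac{1}{177 \left(222 + 129\right) + 696508} = \frac{1}{177 \cdot 351 + 696508} = \frac{1}{62127 + 696508} = \frac{1}{758635}$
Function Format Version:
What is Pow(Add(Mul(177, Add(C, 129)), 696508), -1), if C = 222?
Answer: Rational(1, 758635) ≈ 1.3182e-6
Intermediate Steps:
Pow(Add(Mul(177, Add(C, 129)), 696508), -1) = Pow(Add(Mul(177, Add(222, 129)), 696508), -1) = Pow(Add(Mul(177, 351), 696508), -1) = Pow(Add(62127, 696508), -1) = Pow(758635, -1) = Rational(1, 758635)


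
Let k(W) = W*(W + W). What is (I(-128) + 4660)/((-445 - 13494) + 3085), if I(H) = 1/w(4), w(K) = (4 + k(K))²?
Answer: -6039361/14066784 ≈ -0.42933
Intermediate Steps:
k(W) = 2*W² (k(W) = W*(2*W) = 2*W²)
w(K) = (4 + 2*K²)²
I(H) = 1/1296 (I(H) = 1/(4*(2 + 4²)²) = 1/(4*(2 + 16)²) = 1/(4*18²) = 1/(4*324) = 1/1296)
(I(-128) + 4660)/((-445 - 13494) + 3085) = (1/1296 + 4660)/((-445 - 13494) + 3085) = 6039361/(1296*(-13939 + 3085)) = (6039361/1296)/(-10854) = (6039361/1296)*(-1/10854) = -6039361/14066784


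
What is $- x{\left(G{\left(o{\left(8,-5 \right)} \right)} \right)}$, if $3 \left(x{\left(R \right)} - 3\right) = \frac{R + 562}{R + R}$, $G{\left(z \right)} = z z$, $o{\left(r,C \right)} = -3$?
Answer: $- \frac{733}{54} \approx -13.574$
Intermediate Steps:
$G{\left(z \right)} = z^{2}$
$x{\left(R \right)} = 3 + \frac{562 + R}{6 R}$ ($x{\left(R \right)} = 3 + \frac{\left(R + 562\right) \frac{1}{R + R}}{3} = 3 + \frac{\left(562 + R\right) \frac{1}{2 R}}{3} = 3 + \frac{\frac{1}{2} \frac{1}{R} \left(562 + R\right)}{3} = 3 + \frac{562 + R}{6 R}$)
$- x{\left(G{\left(o{\left(8,-5 \right)} \right)} \right)} = - \frac{562 + 19 \left(-3\right)^{2}}{6 \left(-3\right)^{2}} = - \frac{562 + 19 \cdot 9}{6 \cdot 9} = - \frac{562 + 171}{6 \cdot 9} = - \frac{733}{6 \cdot 9} = \left(-1\right) \frac{733}{54} = - \frac{733}{54}$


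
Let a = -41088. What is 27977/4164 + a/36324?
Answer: 7825427/1400492 ≈ 5.5876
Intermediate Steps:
27977/4164 + a/36324 = 27977/4164 - 41088/36324 = 27977*(1/4164) - 41088*1/36324 = 27977/4164 - 3424/3027 = 7825427/1400492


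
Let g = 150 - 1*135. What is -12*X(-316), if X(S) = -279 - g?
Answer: 3528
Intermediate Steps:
g = 15 (g = 150 - 135 = 15)
X(S) = -294 (X(S) = -279 - 1*15 = -279 - 15 = -294)
-12*X(-316) = -12*(-294) = 3528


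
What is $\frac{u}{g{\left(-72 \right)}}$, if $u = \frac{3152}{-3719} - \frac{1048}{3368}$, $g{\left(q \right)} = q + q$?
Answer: $\frac{604727}{75153552} \approx 0.0080466$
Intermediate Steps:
$g{\left(q \right)} = 2 q$
$u = - \frac{1814181}{1565699}$ ($u = 3152 \left(- \frac{1}{3719}\right) - \frac{131}{421} = - \frac{3152}{3719} - \frac{131}{421} = - \frac{1814181}{1565699} \approx -1.1587$)
$\frac{u}{g{\left(-72 \right)}} = - \frac{1814181}{1565699 \cdot 2 \left(-72\right)} = - \frac{1814181}{1565699 \left(-144\right)} = \left(- \frac{1814181}{1565699}\right) \left(- \frac{1}{144}\right) = \frac{604727}{75153552}$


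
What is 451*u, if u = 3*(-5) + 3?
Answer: -5412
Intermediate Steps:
u = -12 (u = -15 + 3 = -12)
451*u = 451*(-12) = -5412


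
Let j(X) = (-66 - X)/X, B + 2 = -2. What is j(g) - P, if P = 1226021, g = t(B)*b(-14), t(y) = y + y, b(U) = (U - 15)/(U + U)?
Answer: -35554407/29 ≈ -1.2260e+6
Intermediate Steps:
B = -4 (B = -2 - 2 = -4)
b(U) = (-15 + U)/(2*U) (b(U) = (-15 + U)/((2*U)) = (-15 + U)*(1/(2*U)) = (-15 + U)/(2*U))
t(y) = 2*y
g = -58/7 (g = (2*(-4))*((½)*(-15 - 14)/(-14)) = -4*(-1)*(-29)/14 = -8*29/28 = -58/7 ≈ -8.2857)
j(X) = (-66 - X)/X
j(g) - P = (-66 - 1*(-58/7))/(-58/7) - 1*1226021 = -7*(-66 + 58/7)/58 - 1226021 = -7/58*(-404/7) - 1226021 = 202/29 - 1226021 = -35554407/29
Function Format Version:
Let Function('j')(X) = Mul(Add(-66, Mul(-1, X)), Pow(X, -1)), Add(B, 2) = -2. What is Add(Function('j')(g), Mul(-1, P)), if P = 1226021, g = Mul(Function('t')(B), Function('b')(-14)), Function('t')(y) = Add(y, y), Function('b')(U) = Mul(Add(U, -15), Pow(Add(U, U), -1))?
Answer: Rational(-35554407, 29) ≈ -1.2260e+6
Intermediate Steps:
B = -4 (B = Add(-2, -2) = -4)
Function('b')(U) = Mul(Rational(1, 2), Pow(U, -1), Add(-15, U)) (Function('b')(U) = Mul(Add(-15, U), Pow(Mul(2, U), -1)) = Mul(Add(-15, U), Mul(Rational(1, 2), Pow(U, -1))) = Mul(Rational(1, 2), Pow(U, -1), Add(-15, U)))
Function('t')(y) = Mul(2, y)
g = Rational(-58, 7) (g = Mul(Mul(2, -4), Mul(Rational(1, 2), Pow(-14, -1), Add(-15, -14))) = Mul(-8, Mul(Rational(1, 2), Rational(-1, 14), -29)) = Mul(-8, Rational(29, 28)) = Rational(-58, 7) ≈ -8.2857)
Function('j')(X) = Mul(Pow(X, -1), Add(-66, Mul(-1, X)))
Add(Function('j')(g), Mul(-1, P)) = Add(Mul(Pow(Rational(-58, 7), -1), Add(-66, Mul(-1, Rational(-58, 7)))), Mul(-1, 1226021)) = Add(Mul(Rational(-7, 58), Add(-66, Rational(58, 7))), -1226021) = Add(Mul(Rational(-7, 58), Rational(-404, 7)), -1226021) = Add(Rational(202, 29), -1226021) = Rational(-35554407, 29)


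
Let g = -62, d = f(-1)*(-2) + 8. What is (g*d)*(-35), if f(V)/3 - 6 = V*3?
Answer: -21700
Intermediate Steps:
f(V) = 18 + 9*V (f(V) = 18 + 3*(V*3) = 18 + 3*(3*V) = 18 + 9*V)
d = -10 (d = (18 + 9*(-1))*(-2) + 8 = (18 - 9)*(-2) + 8 = 9*(-2) + 8 = -18 + 8 = -10)
(g*d)*(-35) = -62*(-10)*(-35) = 620*(-35) = -21700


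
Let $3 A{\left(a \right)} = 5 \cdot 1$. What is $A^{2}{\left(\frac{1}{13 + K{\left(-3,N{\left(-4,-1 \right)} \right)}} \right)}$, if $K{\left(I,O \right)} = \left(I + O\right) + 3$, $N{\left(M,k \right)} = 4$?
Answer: $\frac{25}{9} \approx 2.7778$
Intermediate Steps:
$K{\left(I,O \right)} = 3 + I + O$
$A{\left(a \right)} = \frac{5}{3}$ ($A{\left(a \right)} = \frac{5 \cdot 1}{3} = \frac{1}{3} \cdot 5 = \frac{5}{3}$)
$A^{2}{\left(\frac{1}{13 + K{\left(-3,N{\left(-4,-1 \right)} \right)}} \right)} = \left(\frac{5}{3}\right)^{2} = \frac{25}{9}$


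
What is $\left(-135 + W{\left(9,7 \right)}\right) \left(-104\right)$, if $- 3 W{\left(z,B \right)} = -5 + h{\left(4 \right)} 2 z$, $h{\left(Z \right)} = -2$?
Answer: $\frac{37856}{3} \approx 12619.0$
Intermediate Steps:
$W{\left(z,B \right)} = \frac{5}{3} + \frac{4 z}{3}$ ($W{\left(z,B \right)} = - \frac{-5 - 2 \cdot 2 z}{3} = - \frac{-5 - 4 z}{3} = \frac{5}{3} + \frac{4 z}{3}$)
$\left(-135 + W{\left(9,7 \right)}\right) \left(-104\right) = \left(-135 + \left(\frac{5}{3} + \frac{4}{3} \cdot 9\right)\right) \left(-104\right) = \left(-135 + \left(\frac{5}{3} + 12\right)\right) \left(-104\right) = \left(-135 + \frac{41}{3}\right) \left(-104\right) = \left(- \frac{364}{3}\right) \left(-104\right) = \frac{37856}{3}$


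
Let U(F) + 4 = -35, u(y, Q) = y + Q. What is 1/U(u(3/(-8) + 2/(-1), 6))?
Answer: -1/39 ≈ -0.025641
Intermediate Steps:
u(y, Q) = Q + y
U(F) = -39 (U(F) = -4 - 35 = -39)
1/U(u(3/(-8) + 2/(-1), 6)) = 1/(-39) = -1/39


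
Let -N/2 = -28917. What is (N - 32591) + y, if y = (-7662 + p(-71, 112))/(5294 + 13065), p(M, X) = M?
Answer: 42129864/1669 ≈ 25243.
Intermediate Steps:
N = 57834 (N = -2*(-28917) = 57834)
y = -703/1669 (y = (-7662 - 71)/(5294 + 13065) = -7733/18359 = -7733*1/18359 = -703/1669 ≈ -0.42121)
(N - 32591) + y = (57834 - 32591) - 703/1669 = 25243 - 703/1669 = 42129864/1669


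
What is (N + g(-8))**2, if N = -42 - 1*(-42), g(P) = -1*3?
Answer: 9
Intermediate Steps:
g(P) = -3
N = 0 (N = -42 + 42 = 0)
(N + g(-8))**2 = (0 - 3)**2 = (-3)**2 = 9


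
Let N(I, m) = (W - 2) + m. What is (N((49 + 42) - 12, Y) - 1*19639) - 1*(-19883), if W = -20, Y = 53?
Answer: 275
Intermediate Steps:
N(I, m) = -22 + m (N(I, m) = (-20 - 2) + m = -22 + m)
(N((49 + 42) - 12, Y) - 1*19639) - 1*(-19883) = ((-22 + 53) - 1*19639) - 1*(-19883) = (31 - 19639) + 19883 = -19608 + 19883 = 275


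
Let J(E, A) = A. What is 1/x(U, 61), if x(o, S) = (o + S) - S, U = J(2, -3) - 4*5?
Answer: -1/23 ≈ -0.043478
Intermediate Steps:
U = -23 (U = -3 - 4*5 = -3 - 20 = -23)
x(o, S) = o (x(o, S) = (S + o) - S = o)
1/x(U, 61) = 1/(-23) = -1/23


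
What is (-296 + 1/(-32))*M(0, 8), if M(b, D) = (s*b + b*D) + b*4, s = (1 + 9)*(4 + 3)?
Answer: 0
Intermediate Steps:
s = 70 (s = 10*7 = 70)
M(b, D) = 74*b + D*b (M(b, D) = (70*b + b*D) + b*4 = (70*b + D*b) + 4*b = 74*b + D*b)
(-296 + 1/(-32))*M(0, 8) = (-296 + 1/(-32))*(0*(74 + 8)) = (-296 - 1/32)*(0*82) = -9473/32*0 = 0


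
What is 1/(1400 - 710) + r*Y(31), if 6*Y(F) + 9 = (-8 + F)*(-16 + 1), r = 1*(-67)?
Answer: 2727571/690 ≈ 3953.0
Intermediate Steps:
r = -67
Y(F) = 37/2 - 5*F/2 (Y(F) = -3/2 + ((-8 + F)*(-16 + 1))/6 = -3/2 + ((-8 + F)*(-15))/6 = -3/2 + (120 - 15*F)/6 = -3/2 + (20 - 5*F/2) = 37/2 - 5*F/2)
1/(1400 - 710) + r*Y(31) = 1/(1400 - 710) - 67*(37/2 - 5/2*31) = 1/690 - 67*(37/2 - 155/2) = 1/690 - 67*(-59) = 1/690 + 3953 = 2727571/690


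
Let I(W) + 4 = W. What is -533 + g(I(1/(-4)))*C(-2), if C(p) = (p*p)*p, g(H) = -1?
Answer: -525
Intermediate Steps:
I(W) = -4 + W
C(p) = p**3 (C(p) = p**2*p = p**3)
-533 + g(I(1/(-4)))*C(-2) = -533 - 1*(-2)**3 = -533 - 1*(-8) = -533 + 8 = -525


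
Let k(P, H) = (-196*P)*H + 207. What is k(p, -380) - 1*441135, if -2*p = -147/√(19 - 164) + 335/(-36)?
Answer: -849502/9 - 1094856*I*√145/29 ≈ -94389.0 - 4.5461e+5*I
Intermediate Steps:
p = 335/72 - 147*I*√145/290 (p = -(-147/√(19 - 164) + 335/(-36))/2 = -(-147*(-I*√145/145) + 335*(-1/36))/2 = -(-147*(-I*√145/145) - 335/36)/2 = -(-(-147)*I*√145/145 - 335/36)/2 = -(147*I*√145/145 - 335/36)/2 = -(-335/36 + 147*I*√145/145)/2 = 335/72 - 147*I*√145/290 ≈ 4.6528 - 6.1038*I)
k(P, H) = 207 - 196*H*P (k(P, H) = -196*H*P + 207 = 207 - 196*H*P)
k(p, -380) - 1*441135 = (207 - 196*(-380)*(335/72 - 147*I*√145/290)) - 1*441135 = (207 + (3118850/9 - 1094856*I*√145/29)) - 441135 = (3120713/9 - 1094856*I*√145/29) - 441135 = -849502/9 - 1094856*I*√145/29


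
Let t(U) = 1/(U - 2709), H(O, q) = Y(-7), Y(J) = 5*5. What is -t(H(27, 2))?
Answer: 1/2684 ≈ 0.00037258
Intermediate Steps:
Y(J) = 25
H(O, q) = 25
t(U) = 1/(-2709 + U)
-t(H(27, 2)) = -1/(-2709 + 25) = -1/(-2684) = -1*(-1/2684) = 1/2684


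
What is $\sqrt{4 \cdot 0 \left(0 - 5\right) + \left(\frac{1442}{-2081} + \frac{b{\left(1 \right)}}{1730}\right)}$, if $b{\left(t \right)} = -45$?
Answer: $\frac{i \sqrt{372729379186}}{720026} \approx 0.84791 i$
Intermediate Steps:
$\sqrt{4 \cdot 0 \left(0 - 5\right) + \left(\frac{1442}{-2081} + \frac{b{\left(1 \right)}}{1730}\right)} = \sqrt{4 \cdot 0 \left(0 - 5\right) + \left(\frac{1442}{-2081} - \frac{45}{1730}\right)} = \sqrt{0 \left(-5\right) + \left(1442 \left(- \frac{1}{2081}\right) - \frac{9}{346}\right)} = \sqrt{0 - \frac{517661}{720026}} = \sqrt{- \frac{517661}{720026}} = \frac{i \sqrt{372729379186}}{720026}$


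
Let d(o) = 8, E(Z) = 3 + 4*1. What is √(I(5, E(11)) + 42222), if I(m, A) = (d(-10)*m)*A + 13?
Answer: √42515 ≈ 206.19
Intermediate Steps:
E(Z) = 7 (E(Z) = 3 + 4 = 7)
I(m, A) = 13 + 8*A*m (I(m, A) = (8*m)*A + 13 = 8*A*m + 13 = 13 + 8*A*m)
√(I(5, E(11)) + 42222) = √((13 + 8*7*5) + 42222) = √((13 + 280) + 42222) = √(293 + 42222) = √42515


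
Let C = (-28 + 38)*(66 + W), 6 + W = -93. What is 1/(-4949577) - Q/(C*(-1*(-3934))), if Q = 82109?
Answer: 135467839891/2141879950980 ≈ 0.063247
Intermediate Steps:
W = -99 (W = -6 - 93 = -99)
C = -330 (C = (-28 + 38)*(66 - 99) = 10*(-33) = -330)
1/(-4949577) - Q/(C*(-1*(-3934))) = 1/(-4949577) - 82109/((-(-330)*(-3934))) = -1/4949577 - 82109/((-330*3934)) = -1/4949577 - 82109/(-1298220) = -1/4949577 - 82109*(-1)/1298220 = -1/4949577 - 1*(-82109/1298220) = -1/4949577 + 82109/1298220 = 135467839891/2141879950980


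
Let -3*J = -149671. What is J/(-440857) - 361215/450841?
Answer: -545210307076/596269232211 ≈ -0.91437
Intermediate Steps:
J = 149671/3 (J = -⅓*(-149671) = 149671/3 ≈ 49890.)
J/(-440857) - 361215/450841 = (149671/3)/(-440857) - 361215/450841 = (149671/3)*(-1/440857) - 361215*1/450841 = -149671/1322571 - 361215/450841 = -545210307076/596269232211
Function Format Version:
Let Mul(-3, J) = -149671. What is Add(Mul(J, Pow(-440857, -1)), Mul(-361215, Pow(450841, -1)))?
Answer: Rational(-545210307076, 596269232211) ≈ -0.91437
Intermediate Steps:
J = Rational(149671, 3) (J = Mul(Rational(-1, 3), -149671) = Rational(149671, 3) ≈ 49890.)
Add(Mul(J, Pow(-440857, -1)), Mul(-361215, Pow(450841, -1))) = Add(Mul(Rational(149671, 3), Pow(-440857, -1)), Mul(-361215, Pow(450841, -1))) = Add(Mul(Rational(149671, 3), Rational(-1, 440857)), Mul(-361215, Rational(1, 450841))) = Add(Rational(-149671, 1322571), Rational(-361215, 450841)) = Rational(-545210307076, 596269232211)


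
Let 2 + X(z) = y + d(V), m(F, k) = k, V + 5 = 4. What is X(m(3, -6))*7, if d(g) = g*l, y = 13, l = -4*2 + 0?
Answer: 133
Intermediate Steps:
V = -1 (V = -5 + 4 = -1)
l = -8 (l = -8 + 0 = -8)
d(g) = -8*g (d(g) = g*(-8) = -8*g)
X(z) = 19 (X(z) = -2 + (13 - 8*(-1)) = -2 + (13 + 8) = -2 + 21 = 19)
X(m(3, -6))*7 = 19*7 = 133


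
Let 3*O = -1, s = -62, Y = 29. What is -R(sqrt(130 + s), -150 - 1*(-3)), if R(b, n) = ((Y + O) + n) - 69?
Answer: 562/3 ≈ 187.33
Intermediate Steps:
O = -1/3 (O = (1/3)*(-1) = -1/3 ≈ -0.33333)
R(b, n) = -121/3 + n (R(b, n) = ((29 - 1/3) + n) - 69 = (86/3 + n) - 69 = -121/3 + n)
-R(sqrt(130 + s), -150 - 1*(-3)) = -(-121/3 + (-150 - 1*(-3))) = -(-121/3 + (-150 + 3)) = -(-121/3 - 147) = -1*(-562/3) = 562/3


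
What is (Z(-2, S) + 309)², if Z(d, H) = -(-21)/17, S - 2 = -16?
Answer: 27815076/289 ≈ 96246.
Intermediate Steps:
S = -14 (S = 2 - 16 = -14)
Z(d, H) = 21/17 (Z(d, H) = -(-21)/17 = -1*(-21/17) = 21/17)
(Z(-2, S) + 309)² = (21/17 + 309)² = (5274/17)² = 27815076/289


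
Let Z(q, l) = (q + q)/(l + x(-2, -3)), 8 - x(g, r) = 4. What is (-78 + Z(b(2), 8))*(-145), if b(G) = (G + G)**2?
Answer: 32770/3 ≈ 10923.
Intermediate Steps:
b(G) = 4*G**2 (b(G) = (2*G)**2 = 4*G**2)
x(g, r) = 4 (x(g, r) = 8 - 1*4 = 8 - 4 = 4)
Z(q, l) = 2*q/(4 + l) (Z(q, l) = (q + q)/(l + 4) = (2*q)/(4 + l) = 2*q/(4 + l))
(-78 + Z(b(2), 8))*(-145) = (-78 + 2*(4*2**2)/(4 + 8))*(-145) = (-78 + 2*(4*4)/12)*(-145) = (-78 + 2*16*(1/12))*(-145) = (-78 + 8/3)*(-145) = -226/3*(-145) = 32770/3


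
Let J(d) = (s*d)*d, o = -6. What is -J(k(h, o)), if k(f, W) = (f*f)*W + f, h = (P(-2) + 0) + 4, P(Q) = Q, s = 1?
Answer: -484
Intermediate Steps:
h = 2 (h = (-2 + 0) + 4 = -2 + 4 = 2)
k(f, W) = f + W*f² (k(f, W) = f²*W + f = W*f² + f = f + W*f²)
J(d) = d² (J(d) = (1*d)*d = d*d = d²)
-J(k(h, o)) = -(2*(1 - 6*2))² = -(2*(1 - 12))² = -(2*(-11))² = -1*(-22)² = -1*484 = -484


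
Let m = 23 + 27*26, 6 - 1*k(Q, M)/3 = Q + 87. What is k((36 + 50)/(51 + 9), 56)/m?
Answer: -2473/7250 ≈ -0.34110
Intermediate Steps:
k(Q, M) = -243 - 3*Q (k(Q, M) = 18 - 3*(Q + 87) = 18 - 3*(87 + Q) = 18 + (-261 - 3*Q) = -243 - 3*Q)
m = 725 (m = 23 + 702 = 725)
k((36 + 50)/(51 + 9), 56)/m = (-243 - 3*(36 + 50)/(51 + 9))/725 = (-243 - 258/60)*(1/725) = (-243 - 3*43/30)*(1/725) = (-243 - 43/10)*(1/725) = -2473/10*1/725 = -2473/7250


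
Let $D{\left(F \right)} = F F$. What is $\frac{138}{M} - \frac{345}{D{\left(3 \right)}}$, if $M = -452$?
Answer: $- \frac{26197}{678} \approx -38.639$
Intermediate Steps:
$D{\left(F \right)} = F^{2}$
$\frac{138}{M} - \frac{345}{D{\left(3 \right)}} = \frac{138}{-452} - \frac{345}{3^{2}} = 138 \left(- \frac{1}{452}\right) - \frac{345}{9} = - \frac{69}{226} - \frac{115}{3} = - \frac{26197}{678}$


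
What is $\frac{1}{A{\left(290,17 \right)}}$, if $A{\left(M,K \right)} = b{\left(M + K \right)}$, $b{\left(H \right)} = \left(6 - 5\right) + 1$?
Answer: $\frac{1}{2} \approx 0.5$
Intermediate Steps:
$b{\left(H \right)} = 2$ ($b{\left(H \right)} = 1 + 1 = 2$)
$A{\left(M,K \right)} = 2$
$\frac{1}{A{\left(290,17 \right)}} = \frac{1}{2}$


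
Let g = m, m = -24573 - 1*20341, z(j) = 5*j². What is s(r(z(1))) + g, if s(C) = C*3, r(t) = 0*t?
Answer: -44914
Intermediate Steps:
m = -44914 (m = -24573 - 20341 = -44914)
r(t) = 0
s(C) = 3*C
g = -44914
s(r(z(1))) + g = 3*0 - 44914 = 0 - 44914 = -44914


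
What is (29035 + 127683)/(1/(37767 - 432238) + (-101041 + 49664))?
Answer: -30910353089/10133368284 ≈ -3.0504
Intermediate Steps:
(29035 + 127683)/(1/(37767 - 432238) + (-101041 + 49664)) = 156718/(1/(-394471) - 51377) = 156718/(-1/394471 - 51377) = 156718/(-20266736568/394471) = 156718*(-394471/20266736568) = -30910353089/10133368284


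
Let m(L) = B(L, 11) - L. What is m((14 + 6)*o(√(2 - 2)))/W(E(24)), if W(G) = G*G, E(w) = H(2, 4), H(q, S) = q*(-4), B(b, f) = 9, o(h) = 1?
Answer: -11/64 ≈ -0.17188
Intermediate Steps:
H(q, S) = -4*q
E(w) = -8 (E(w) = -4*2 = -8)
W(G) = G²
m(L) = 9 - L
m((14 + 6)*o(√(2 - 2)))/W(E(24)) = (9 - (14 + 6))/((-8)²) = (9 - 20)/64 = (9 - 1*20)*(1/64) = (9 - 20)*(1/64) = -11*1/64 = -11/64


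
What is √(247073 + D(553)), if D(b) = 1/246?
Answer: √14951869914/246 ≈ 497.06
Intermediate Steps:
D(b) = 1/246
√(247073 + D(553)) = √(247073 + 1/246) = √(60779959/246) = √14951869914/246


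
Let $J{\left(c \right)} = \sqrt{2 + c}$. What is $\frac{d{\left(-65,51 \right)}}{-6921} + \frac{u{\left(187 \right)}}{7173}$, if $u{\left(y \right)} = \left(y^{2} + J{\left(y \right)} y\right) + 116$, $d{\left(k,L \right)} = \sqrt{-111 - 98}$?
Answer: $\frac{11695}{2391} + \frac{187 \sqrt{21}}{2391} - \frac{i \sqrt{209}}{6921} \approx 5.2497 - 0.0020888 i$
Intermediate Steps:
$d{\left(k,L \right)} = i \sqrt{209}$ ($d{\left(k,L \right)} = \sqrt{-209} = i \sqrt{209}$)
$u{\left(y \right)} = 116 + y^{2} + y \sqrt{2 + y}$ ($u{\left(y \right)} = \left(y^{2} + \sqrt{2 + y} y\right) + 116 = \left(y^{2} + y \sqrt{2 + y}\right) + 116 = 116 + y^{2} + y \sqrt{2 + y}$)
$\frac{d{\left(-65,51 \right)}}{-6921} + \frac{u{\left(187 \right)}}{7173} = \frac{i \sqrt{209}}{-6921} + \frac{116 + 187^{2} + 187 \sqrt{2 + 187}}{7173} = i \sqrt{209} \left(- \frac{1}{6921}\right) + \left(116 + 34969 + 187 \sqrt{189}\right) \frac{1}{7173} = - \frac{i \sqrt{209}}{6921} + \left(116 + 34969 + 187 \cdot 3 \sqrt{21}\right) \frac{1}{7173} = - \frac{i \sqrt{209}}{6921} + \left(116 + 34969 + 561 \sqrt{21}\right) \frac{1}{7173} = - \frac{i \sqrt{209}}{6921} + \left(35085 + 561 \sqrt{21}\right) \frac{1}{7173} = - \frac{i \sqrt{209}}{6921} + \left(\frac{11695}{2391} + \frac{187 \sqrt{21}}{2391}\right) = \frac{11695}{2391} + \frac{187 \sqrt{21}}{2391} - \frac{i \sqrt{209}}{6921}$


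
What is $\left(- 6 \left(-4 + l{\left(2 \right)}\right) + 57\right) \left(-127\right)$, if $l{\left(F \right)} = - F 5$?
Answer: $-17907$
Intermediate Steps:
$l{\left(F \right)} = - 5 F$
$\left(- 6 \left(-4 + l{\left(2 \right)}\right) + 57\right) \left(-127\right) = \left(- 6 \left(-4 - 10\right) + 57\right) \left(-127\right) = \left(\left(-6\right) \left(-14\right) + 57\right) \left(-127\right) = \left(84 + 57\right) \left(-127\right) = 141 \left(-127\right) = -17907$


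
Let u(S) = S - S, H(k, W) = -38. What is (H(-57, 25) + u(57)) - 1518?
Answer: -1556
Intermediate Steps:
u(S) = 0
(H(-57, 25) + u(57)) - 1518 = (-38 + 0) - 1518 = -38 - 1518 = -1556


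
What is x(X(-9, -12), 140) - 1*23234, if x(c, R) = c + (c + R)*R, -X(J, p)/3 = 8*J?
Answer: 26822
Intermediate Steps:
X(J, p) = -24*J
x(c, R) = c + R*(R + c) (x(c, R) = c + (R + c)*R = c + R*(R + c))
x(X(-9, -12), 140) - 1*23234 = (-24*(-9) + 140² + 140*(-24*(-9))) - 1*23234 = (216 + 19600 + 140*216) - 23234 = (216 + 19600 + 30240) - 23234 = 50056 - 23234 = 26822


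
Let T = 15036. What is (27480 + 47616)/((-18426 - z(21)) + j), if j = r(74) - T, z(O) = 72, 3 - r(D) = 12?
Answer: -8344/3727 ≈ -2.2388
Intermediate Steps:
r(D) = -9 (r(D) = 3 - 1*12 = 3 - 12 = -9)
j = -15045 (j = -9 - 1*15036 = -9 - 15036 = -15045)
(27480 + 47616)/((-18426 - z(21)) + j) = (27480 + 47616)/((-18426 - 1*72) - 15045) = 75096/((-18426 - 72) - 15045) = 75096/(-18498 - 15045) = 75096/(-33543) = 75096*(-1/33543) = -8344/3727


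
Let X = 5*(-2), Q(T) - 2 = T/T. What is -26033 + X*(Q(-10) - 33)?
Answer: -25733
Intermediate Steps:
Q(T) = 3 (Q(T) = 2 + T/T = 2 + 1 = 3)
X = -10
-26033 + X*(Q(-10) - 33) = -26033 - 10*(3 - 33) = -26033 - 10*(-30) = -26033 + 300 = -25733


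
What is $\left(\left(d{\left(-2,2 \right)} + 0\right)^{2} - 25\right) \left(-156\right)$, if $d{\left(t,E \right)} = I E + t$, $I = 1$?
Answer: $3900$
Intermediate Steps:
$d{\left(t,E \right)} = E + t$ ($d{\left(t,E \right)} = 1 E + t = E + t$)
$\left(\left(d{\left(-2,2 \right)} + 0\right)^{2} - 25\right) \left(-156\right) = \left(\left(\left(2 - 2\right) + 0\right)^{2} - 25\right) \left(-156\right) = \left(\left(0 + 0\right)^{2} - 25\right) \left(-156\right) = \left(0^{2} - 25\right) \left(-156\right) = \left(0 - 25\right) \left(-156\right) = \left(-25\right) \left(-156\right) = 3900$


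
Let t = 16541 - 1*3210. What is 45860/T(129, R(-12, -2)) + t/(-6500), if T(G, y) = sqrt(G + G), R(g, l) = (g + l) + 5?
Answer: -13331/6500 + 22930*sqrt(258)/129 ≈ 2853.1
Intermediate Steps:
R(g, l) = 5 + g + l
t = 13331 (t = 16541 - 3210 = 13331)
T(G, y) = sqrt(2)*sqrt(G) (T(G, y) = sqrt(2*G) = sqrt(2)*sqrt(G))
45860/T(129, R(-12, -2)) + t/(-6500) = 45860/((sqrt(2)*sqrt(129))) + 13331/(-6500) = 45860/(sqrt(258)) + 13331*(-1/6500) = 45860*(sqrt(258)/258) - 13331/6500 = 22930*sqrt(258)/129 - 13331/6500 = -13331/6500 + 22930*sqrt(258)/129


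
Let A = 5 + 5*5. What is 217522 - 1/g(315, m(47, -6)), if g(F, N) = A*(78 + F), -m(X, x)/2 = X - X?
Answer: 2564584379/11790 ≈ 2.1752e+5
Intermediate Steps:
m(X, x) = 0 (m(X, x) = -2*(X - X) = -2*0 = 0)
A = 30 (A = 5 + 25 = 30)
g(F, N) = 2340 + 30*F (g(F, N) = 30*(78 + F) = 2340 + 30*F)
217522 - 1/g(315, m(47, -6)) = 217522 - 1/(2340 + 30*315) = 217522 - 1/(2340 + 9450) = 217522 - 1/11790 = 2564584379/11790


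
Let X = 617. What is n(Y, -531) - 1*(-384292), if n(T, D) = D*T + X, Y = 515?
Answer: 111444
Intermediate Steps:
n(T, D) = 617 + D*T (n(T, D) = D*T + 617 = 617 + D*T)
n(Y, -531) - 1*(-384292) = (617 - 531*515) - 1*(-384292) = (617 - 273465) + 384292 = -272848 + 384292 = 111444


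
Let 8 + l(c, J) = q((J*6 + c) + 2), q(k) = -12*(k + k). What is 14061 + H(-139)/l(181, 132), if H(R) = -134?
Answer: 164570011/11704 ≈ 14061.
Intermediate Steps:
q(k) = -24*k
l(c, J) = -56 - 144*J - 24*c (l(c, J) = -8 - 24*((J*6 + c) + 2) = -8 - 24*((6*J + c) + 2) = -8 - 24*((c + 6*J) + 2) = -8 - 24*(2 + c + 6*J) = -8 + (-48 - 144*J - 24*c) = -56 - 144*J - 24*c)
14061 + H(-139)/l(181, 132) = 14061 - 134/(-56 - 144*132 - 24*181) = 14061 - 134/(-56 - 19008 - 4344) = 14061 - 134/(-23408) = 14061 - 134*(-1/23408) = 14061 + 67/11704 = 164570011/11704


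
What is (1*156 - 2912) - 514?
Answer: -3270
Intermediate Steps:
(1*156 - 2912) - 514 = (156 - 2912) - 514 = -2756 - 514 = -3270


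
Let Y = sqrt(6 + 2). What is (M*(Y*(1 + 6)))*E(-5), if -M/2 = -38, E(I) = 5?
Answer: 5320*sqrt(2) ≈ 7523.6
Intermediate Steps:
Y = 2*sqrt(2) (Y = sqrt(8) = 2*sqrt(2) ≈ 2.8284)
M = 76 (M = -2*(-38) = 76)
(M*(Y*(1 + 6)))*E(-5) = (76*((2*sqrt(2))*(1 + 6)))*5 = (76*((2*sqrt(2))*7))*5 = (76*(14*sqrt(2)))*5 = (1064*sqrt(2))*5 = 5320*sqrt(2)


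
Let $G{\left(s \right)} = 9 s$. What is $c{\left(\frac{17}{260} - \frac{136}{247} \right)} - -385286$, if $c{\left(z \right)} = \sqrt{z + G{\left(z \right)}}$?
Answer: $385286 + \frac{i \sqrt{1184118}}{494} \approx 3.8529 \cdot 10^{5} + 2.2028 i$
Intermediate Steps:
$c{\left(z \right)} = \sqrt{10} \sqrt{z}$ ($c{\left(z \right)} = \sqrt{z + 9 z} = \sqrt{10 z} = \sqrt{10} \sqrt{z}$)
$c{\left(\frac{17}{260} - \frac{136}{247} \right)} - -385286 = \sqrt{10} \sqrt{\frac{17}{260} - \frac{136}{247}} - -385286 = \sqrt{10} \sqrt{17 \cdot \frac{1}{260} - \frac{136}{247}} + 385286 = \sqrt{10} \sqrt{\frac{17}{260} - \frac{136}{247}} + 385286 = \sqrt{10} \sqrt{- \frac{2397}{4940}} + 385286 = \sqrt{10} \frac{i \sqrt{2960295}}{2470} + 385286 = \frac{i \sqrt{1184118}}{494} + 385286 = 385286 + \frac{i \sqrt{1184118}}{494}$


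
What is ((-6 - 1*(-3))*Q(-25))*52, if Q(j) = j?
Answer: 3900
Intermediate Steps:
((-6 - 1*(-3))*Q(-25))*52 = ((-6 - 1*(-3))*(-25))*52 = ((-6 + 3)*(-25))*52 = -3*(-25)*52 = 75*52 = 3900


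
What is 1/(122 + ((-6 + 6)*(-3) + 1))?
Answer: 1/123 ≈ 0.0081301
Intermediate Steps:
1/(122 + ((-6 + 6)*(-3) + 1)) = 1/(122 + (0*(-3) + 1)) = 1/(122 + (0 + 1)) = 1/(122 + 1) = 1/123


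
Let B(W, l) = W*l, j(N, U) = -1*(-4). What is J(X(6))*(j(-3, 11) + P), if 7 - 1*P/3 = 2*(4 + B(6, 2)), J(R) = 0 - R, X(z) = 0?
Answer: 0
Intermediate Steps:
j(N, U) = 4
J(R) = -R
P = -75 (P = 21 - 6*(4 + 6*2) = 21 - 6*(4 + 12) = 21 - 6*16 = 21 - 3*32 = 21 - 96 = -75)
J(X(6))*(j(-3, 11) + P) = (-1*0)*(4 - 75) = 0*(-71) = 0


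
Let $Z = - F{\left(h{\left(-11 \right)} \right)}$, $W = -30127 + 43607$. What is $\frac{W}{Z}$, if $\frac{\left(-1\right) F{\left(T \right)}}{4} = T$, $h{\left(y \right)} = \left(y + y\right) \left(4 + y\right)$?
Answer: $\frac{1685}{77} \approx 21.883$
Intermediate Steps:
$h{\left(y \right)} = 2 y \left(4 + y\right)$
$F{\left(T \right)} = - 4 T$
$W = 13480$
$Z = 616$ ($Z = - \left(-4\right) 2 \left(-11\right) \left(4 - 11\right) = - \left(-4\right) 2 \left(-11\right) \left(-7\right) = - \left(-4\right) 154 = \left(-1\right) \left(-616\right) = 616$)
$\frac{W}{Z} = \frac{13480}{616} = 13480 \cdot \frac{1}{616} = \frac{1685}{77}$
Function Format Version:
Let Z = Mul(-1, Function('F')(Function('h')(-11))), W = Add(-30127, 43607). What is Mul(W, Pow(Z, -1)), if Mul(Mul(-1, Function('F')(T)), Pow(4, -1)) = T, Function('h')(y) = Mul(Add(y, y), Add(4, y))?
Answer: Rational(1685, 77) ≈ 21.883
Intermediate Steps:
Function('h')(y) = Mul(2, y, Add(4, y)) (Function('h')(y) = Mul(Mul(2, y), Add(4, y)) = Mul(2, y, Add(4, y)))
Function('F')(T) = Mul(-4, T)
W = 13480
Z = 616 (Z = Mul(-1, Mul(-4, Mul(2, -11, Add(4, -11)))) = Mul(-1, Mul(-4, Mul(2, -11, -7))) = Mul(-1, Mul(-4, 154)) = Mul(-1, -616) = 616)
Mul(W, Pow(Z, -1)) = Mul(13480, Pow(616, -1)) = Mul(13480, Rational(1, 616)) = Rational(1685, 77)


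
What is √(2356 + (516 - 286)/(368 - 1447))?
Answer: √2742703626/1079 ≈ 48.536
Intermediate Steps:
√(2356 + (516 - 286)/(368 - 1447)) = √(2356 + 230/(-1079)) = √(2356 + 230*(-1/1079)) = √(2356 - 230/1079) = √(2541894/1079) = √2742703626/1079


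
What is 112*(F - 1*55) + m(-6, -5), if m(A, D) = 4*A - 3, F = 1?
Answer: -6075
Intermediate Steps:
m(A, D) = -3 + 4*A
112*(F - 1*55) + m(-6, -5) = 112*(1 - 1*55) + (-3 + 4*(-6)) = 112*(1 - 55) + (-3 - 24) = 112*(-54) - 27 = -6048 - 27 = -6075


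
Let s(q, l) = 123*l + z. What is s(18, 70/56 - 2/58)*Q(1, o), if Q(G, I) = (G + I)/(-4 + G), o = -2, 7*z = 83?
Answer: 131029/2436 ≈ 53.789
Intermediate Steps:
z = 83/7 (z = (⅐)*83 = 83/7 ≈ 11.857)
Q(G, I) = (G + I)/(-4 + G)
s(q, l) = 83/7 + 123*l (s(q, l) = 123*l + 83/7 = 83/7 + 123*l)
s(18, 70/56 - 2/58)*Q(1, o) = (83/7 + 123*(70/56 - 2/58))*((1 - 2)/(-4 + 1)) = (83/7 + 123*(70*(1/56) - 2*1/58))*(-1/(-3)) = (83/7 + 123*(5/4 - 1/29))*(-⅓*(-1)) = (83/7 + 123*(141/116))*(⅓) = (83/7 + 17343/116)*(⅓) = (131029/812)*(⅓) = 131029/2436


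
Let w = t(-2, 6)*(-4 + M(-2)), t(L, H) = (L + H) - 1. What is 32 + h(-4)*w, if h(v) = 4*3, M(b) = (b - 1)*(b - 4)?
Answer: 536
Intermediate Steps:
t(L, H) = -1 + H + L (t(L, H) = (H + L) - 1 = -1 + H + L)
M(b) = (-1 + b)*(-4 + b)
w = 42 (w = (-1 + 6 - 2)*(-4 + (4 + (-2)² - 5*(-2))) = 3*(-4 + (4 + 4 + 10)) = 3*(-4 + 18) = 3*14 = 42)
h(v) = 12
32 + h(-4)*w = 32 + 12*42 = 32 + 504 = 536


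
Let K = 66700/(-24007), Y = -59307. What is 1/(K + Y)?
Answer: -24007/1423849849 ≈ -1.6861e-5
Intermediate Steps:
K = -66700/24007 (K = 66700*(-1/24007) = -66700/24007 ≈ -2.7784)
1/(K + Y) = 1/(-66700/24007 - 59307) = 1/(-1423849849/24007) = -24007/1423849849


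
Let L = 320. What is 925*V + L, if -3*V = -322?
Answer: 298810/3 ≈ 99603.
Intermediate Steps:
V = 322/3 (V = -⅓*(-322) = 322/3 ≈ 107.33)
925*V + L = 925*(322/3) + 320 = 297850/3 + 320 = 298810/3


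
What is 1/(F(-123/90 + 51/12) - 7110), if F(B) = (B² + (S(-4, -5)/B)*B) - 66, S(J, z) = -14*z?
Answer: -3600/25551671 ≈ -0.00014089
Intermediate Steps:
F(B) = 4 + B² (F(B) = (B² + ((-14*(-5))/B)*B) - 66 = (B² + (70/B)*B) - 66 = (B² + 70) - 66 = (70 + B²) - 66 = 4 + B²)
1/(F(-123/90 + 51/12) - 7110) = 1/((4 + (-123/90 + 51/12)²) - 7110) = 1/((4 + (-123*1/90 + 51*(1/12))²) - 7110) = 1/((4 + (-41/30 + 17/4)²) - 7110) = 1/((4 + (173/60)²) - 7110) = 1/((4 + 29929/3600) - 7110) = 1/(44329/3600 - 7110) = 1/(-25551671/3600) = -3600/25551671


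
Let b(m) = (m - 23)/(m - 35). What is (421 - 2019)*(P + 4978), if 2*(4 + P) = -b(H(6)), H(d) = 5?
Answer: -39739863/5 ≈ -7.9480e+6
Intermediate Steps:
b(m) = (-23 + m)/(-35 + m)
P = -43/10 (P = -4 + (-(-23 + 5)/(-35 + 5))/2 = -4 + (-(-18)/(-30))/2 = -4 + (-(-1)*(-18)/30)/2 = -4 + (-1*⅗)/2 = -4 + (½)*(-⅗) = -4 - 3/10 = -43/10 ≈ -4.3000)
(421 - 2019)*(P + 4978) = (421 - 2019)*(-43/10 + 4978) = -1598*49737/10 = -39739863/5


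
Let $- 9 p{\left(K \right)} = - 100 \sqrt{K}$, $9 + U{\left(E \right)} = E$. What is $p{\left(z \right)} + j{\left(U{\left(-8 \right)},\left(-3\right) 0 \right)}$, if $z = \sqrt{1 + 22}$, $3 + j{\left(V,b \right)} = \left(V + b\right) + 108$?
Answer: $88 + \frac{100 \sqrt[4]{23}}{9} \approx 112.33$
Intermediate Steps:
$U{\left(E \right)} = -9 + E$
$j{\left(V,b \right)} = 105 + V + b$ ($j{\left(V,b \right)} = -3 + \left(\left(V + b\right) + 108\right) = -3 + \left(108 + V + b\right) = 105 + V + b$)
$z = \sqrt{23} \approx 4.7958$
$p{\left(K \right)} = \frac{100 \sqrt{K}}{9}$ ($p{\left(K \right)} = - \frac{\left(-100\right) \sqrt{K}}{9} = \frac{100 \sqrt{K}}{9}$)
$p{\left(z \right)} + j{\left(U{\left(-8 \right)},\left(-3\right) 0 \right)} = \frac{100 \sqrt{\sqrt{23}}}{9} - -88 = \frac{100 \sqrt[4]{23}}{9} + \left(105 - 17 + 0\right) = \frac{100 \sqrt[4]{23}}{9} + 88 = 88 + \frac{100 \sqrt[4]{23}}{9}$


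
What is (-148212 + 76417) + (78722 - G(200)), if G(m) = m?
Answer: 6727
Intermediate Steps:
(-148212 + 76417) + (78722 - G(200)) = (-148212 + 76417) + (78722 - 1*200) = -71795 + (78722 - 200) = -71795 + 78522 = 6727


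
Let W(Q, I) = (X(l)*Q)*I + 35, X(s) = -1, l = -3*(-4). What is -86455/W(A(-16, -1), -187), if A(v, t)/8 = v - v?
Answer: -17291/7 ≈ -2470.1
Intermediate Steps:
l = 12
A(v, t) = 0 (A(v, t) = 8*(v - v) = 8*0 = 0)
W(Q, I) = 35 - I*Q (W(Q, I) = (-Q)*I + 35 = -I*Q + 35 = 35 - I*Q)
-86455/W(A(-16, -1), -187) = -86455/(35 - 1*(-187)*0) = -86455/(35 + 0) = -86455/35 = -86455*1/35 = -17291/7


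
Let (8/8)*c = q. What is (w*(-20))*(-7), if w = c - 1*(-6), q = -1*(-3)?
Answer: 1260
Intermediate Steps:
q = 3
c = 3
w = 9 (w = 3 - 1*(-6) = 3 + 6 = 9)
(w*(-20))*(-7) = (9*(-20))*(-7) = -180*(-7) = 1260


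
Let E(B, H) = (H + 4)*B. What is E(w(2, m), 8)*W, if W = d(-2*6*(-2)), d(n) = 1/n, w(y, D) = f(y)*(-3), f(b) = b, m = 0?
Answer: -3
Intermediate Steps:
w(y, D) = -3*y (w(y, D) = y*(-3) = -3*y)
E(B, H) = B*(4 + H) (E(B, H) = (4 + H)*B = B*(4 + H))
d(n) = 1/n
W = 1/24 (W = 1/(-2*6*(-2)) = 1/(-12*(-2)) = 1/24 ≈ 0.041667)
E(w(2, m), 8)*W = ((-3*2)*(4 + 8))*(1/24) = -6*12*(1/24) = -72*1/24 = -3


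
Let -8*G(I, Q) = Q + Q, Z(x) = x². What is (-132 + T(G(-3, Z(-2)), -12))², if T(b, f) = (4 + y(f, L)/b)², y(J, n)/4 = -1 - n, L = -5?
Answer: 144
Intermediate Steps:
G(I, Q) = -Q/4 (G(I, Q) = -(Q + Q)/8 = -Q/4)
y(J, n) = -4 - 4*n (y(J, n) = 4*(-1 - n) = -4 - 4*n)
T(b, f) = (4 + 16/b)² (T(b, f) = (4 + (-4 - 4*(-5))/b)² = (4 + (-4 + 20)/b)² = (4 + 16/b)²)
(-132 + T(G(-3, Z(-2)), -12))² = (-132 + 16*(4 - ¼*(-2)²)²/(-¼*(-2)²)²)² = (-132 + 16*(4 - ¼*4)²/(-¼*4)²)² = (-132 + 16*(4 - 1)²/(-1)²)² = (-132 + 16*1*3²)² = (-132 + 16*1*9)² = (-132 + 144)² = 12² = 144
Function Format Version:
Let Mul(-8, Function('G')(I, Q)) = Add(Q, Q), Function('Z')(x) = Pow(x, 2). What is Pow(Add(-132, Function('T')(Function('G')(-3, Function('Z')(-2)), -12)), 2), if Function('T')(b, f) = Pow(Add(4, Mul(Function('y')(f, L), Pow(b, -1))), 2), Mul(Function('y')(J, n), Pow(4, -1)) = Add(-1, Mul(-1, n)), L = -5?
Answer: 144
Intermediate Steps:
Function('G')(I, Q) = Mul(Rational(-1, 4), Q) (Function('G')(I, Q) = Mul(Rational(-1, 8), Add(Q, Q)) = Mul(Rational(-1, 8), Mul(2, Q)) = Mul(Rational(-1, 4), Q))
Function('y')(J, n) = Add(-4, Mul(-4, n)) (Function('y')(J, n) = Mul(4, Add(-1, Mul(-1, n))) = Add(-4, Mul(-4, n)))
Function('T')(b, f) = Pow(Add(4, Mul(16, Pow(b, -1))), 2) (Function('T')(b, f) = Pow(Add(4, Mul(Add(-4, Mul(-4, -5)), Pow(b, -1))), 2) = Pow(Add(4, Mul(Add(-4, 20), Pow(b, -1))), 2) = Pow(Add(4, Mul(16, Pow(b, -1))), 2))
Pow(Add(-132, Function('T')(Function('G')(-3, Function('Z')(-2)), -12)), 2) = Pow(Add(-132, Mul(16, Pow(Mul(Rational(-1, 4), Pow(-2, 2)), -2), Pow(Add(4, Mul(Rational(-1, 4), Pow(-2, 2))), 2))), 2) = Pow(Add(-132, Mul(16, Pow(Mul(Rational(-1, 4), 4), -2), Pow(Add(4, Mul(Rational(-1, 4), 4)), 2))), 2) = Pow(Add(-132, Mul(16, Pow(-1, -2), Pow(Add(4, -1), 2))), 2) = Pow(Add(-132, Mul(16, 1, Pow(3, 2))), 2) = Pow(Add(-132, Mul(16, 1, 9)), 2) = Pow(Add(-132, 144), 2) = Pow(12, 2) = 144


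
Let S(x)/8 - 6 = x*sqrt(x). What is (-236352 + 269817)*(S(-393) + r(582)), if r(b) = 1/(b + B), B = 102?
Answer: 366252115/228 - 105213960*I*sqrt(393) ≈ 1.6064e+6 - 2.0858e+9*I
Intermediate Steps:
S(x) = 48 + 8*x**(3/2) (S(x) = 48 + 8*(x*sqrt(x)) = 48 + 8*x**(3/2))
r(b) = 1/(102 + b) (r(b) = 1/(b + 102) = 1/(102 + b))
(-236352 + 269817)*(S(-393) + r(582)) = (-236352 + 269817)*((48 + 8*(-393)**(3/2)) + 1/(102 + 582)) = 33465*((48 + 8*(-393*I*sqrt(393))) + 1/684) = 33465*((48 - 3144*I*sqrt(393)) + 1/684) = 33465*(32833/684 - 3144*I*sqrt(393)) = 366252115/228 - 105213960*I*sqrt(393)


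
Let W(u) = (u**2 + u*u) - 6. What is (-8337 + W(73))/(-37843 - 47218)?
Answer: -2315/85061 ≈ -0.027216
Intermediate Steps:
W(u) = -6 + 2*u**2 (W(u) = (u**2 + u**2) - 6 = 2*u**2 - 6 = -6 + 2*u**2)
(-8337 + W(73))/(-37843 - 47218) = (-8337 + (-6 + 2*73**2))/(-37843 - 47218) = (-8337 + (-6 + 2*5329))/(-85061) = (-8337 + (-6 + 10658))*(-1/85061) = (-8337 + 10652)*(-1/85061) = 2315*(-1/85061) = -2315/85061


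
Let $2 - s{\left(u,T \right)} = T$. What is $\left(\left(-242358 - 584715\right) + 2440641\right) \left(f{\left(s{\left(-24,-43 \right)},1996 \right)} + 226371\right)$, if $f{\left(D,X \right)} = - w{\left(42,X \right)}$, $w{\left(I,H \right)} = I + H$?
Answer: $361976550144$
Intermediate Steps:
$s{\left(u,T \right)} = 2 - T$
$w{\left(I,H \right)} = H + I$
$f{\left(D,X \right)} = -42 - X$ ($f{\left(D,X \right)} = - (X + 42) = - (42 + X) = -42 - X$)
$\left(\left(-242358 - 584715\right) + 2440641\right) \left(f{\left(s{\left(-24,-43 \right)},1996 \right)} + 226371\right) = \left(\left(-242358 - 584715\right) + 2440641\right) \left(\left(-42 - 1996\right) + 226371\right) = \left(-827073 + 2440641\right) \left(-2038 + 226371\right) = 1613568 \cdot 224333 = 361976550144$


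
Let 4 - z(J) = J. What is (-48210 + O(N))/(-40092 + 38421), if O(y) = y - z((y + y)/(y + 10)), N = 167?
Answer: 8503985/295767 ≈ 28.752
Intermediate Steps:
z(J) = 4 - J
O(y) = -4 + y + 2*y/(10 + y) (O(y) = y - (4 - (y + y)/(y + 10)) = y - (4 - 2*y/(10 + y)) = y + (-4 + 2*y/(10 + y)) = -4 + y + 2*y/(10 + y))
(-48210 + O(N))/(-40092 + 38421) = (-48210 + (-40 + 167² + 8*167)/(10 + 167))/(-40092 + 38421) = (-48210 + (-40 + 27889 + 1336)/177)/(-1671) = (-48210 + (1/177)*29185)*(-1/1671) = (-48210 + 29185/177)*(-1/1671) = -8503985/177*(-1/1671) = 8503985/295767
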